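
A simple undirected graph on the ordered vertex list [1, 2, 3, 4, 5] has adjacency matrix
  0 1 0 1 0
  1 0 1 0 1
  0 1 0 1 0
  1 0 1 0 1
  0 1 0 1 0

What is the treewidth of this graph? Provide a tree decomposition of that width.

Treewidth 2.
Bags: B1 = {2, 4, 5}  B2 = {2, 3, 4}  B3 = {1, 2, 4}
Tree: B1–B2, B2–B3

Each bag holds 3 vertices, so the decomposition has width 2, which upper-bounds the treewidth. The edges 5–4–3–2–5 form a cycle, so G is not a tree and its treewidth is at least 2. The upper and lower bounds meet at 2, so that is the treewidth.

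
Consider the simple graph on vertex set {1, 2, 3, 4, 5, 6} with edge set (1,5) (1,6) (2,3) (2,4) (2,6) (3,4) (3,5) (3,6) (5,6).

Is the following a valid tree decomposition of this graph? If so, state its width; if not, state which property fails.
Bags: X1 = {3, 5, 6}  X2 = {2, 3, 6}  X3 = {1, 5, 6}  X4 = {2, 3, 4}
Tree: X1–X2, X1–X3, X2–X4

Yes; width 2.

Vertex coverage: the bags together contain {1, 2, 3, 4, 5, 6}, the full vertex set. Edge coverage: each edge of G has both endpoints in at least one bag. Running intersection: for every vertex, the bags containing it form a connected subtree. All three properties hold, so this is a valid tree decomposition of width max|bag| − 1 = 2, and hence tw(G) ≤ 2.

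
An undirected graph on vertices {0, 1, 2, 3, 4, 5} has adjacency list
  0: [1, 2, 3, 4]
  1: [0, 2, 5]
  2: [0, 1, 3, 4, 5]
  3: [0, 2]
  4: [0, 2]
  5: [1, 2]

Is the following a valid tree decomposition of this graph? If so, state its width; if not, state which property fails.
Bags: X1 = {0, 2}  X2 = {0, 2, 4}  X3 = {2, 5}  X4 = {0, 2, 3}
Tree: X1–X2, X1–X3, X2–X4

No — vertex 1 appears in no bag.

A tree decomposition must satisfy three properties: every vertex lies in some bag; for every edge, both endpoints lie together in some bag; and for every vertex, the bags containing it form a connected subtree. Here vertex 1 appears in no bag, so the decomposition is invalid.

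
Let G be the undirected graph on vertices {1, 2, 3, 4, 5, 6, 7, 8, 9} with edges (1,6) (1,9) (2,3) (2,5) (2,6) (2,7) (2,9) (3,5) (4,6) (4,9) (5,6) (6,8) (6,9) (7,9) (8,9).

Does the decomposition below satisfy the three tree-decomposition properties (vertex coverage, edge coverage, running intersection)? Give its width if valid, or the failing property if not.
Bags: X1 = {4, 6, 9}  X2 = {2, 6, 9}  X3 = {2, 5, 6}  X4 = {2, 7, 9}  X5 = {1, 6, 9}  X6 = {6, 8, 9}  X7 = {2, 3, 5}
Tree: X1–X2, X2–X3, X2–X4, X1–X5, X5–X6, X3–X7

Every vertex of G appears in some bag (union = {1, 2, 3, 4, 5, 6, 7, 8, 9}); every edge is covered by a bag; and for each vertex v the set of bags containing v is connected in the bag tree. The decomposition is therefore valid. The largest bag has 3 vertices, so the width is 2.

Yes; width 2.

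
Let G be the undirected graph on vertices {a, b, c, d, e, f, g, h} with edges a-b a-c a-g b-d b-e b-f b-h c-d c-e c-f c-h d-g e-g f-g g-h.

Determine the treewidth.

3

A width-3 tree decomposition is:
Bags: B1 = {b, c, f, g}  B2 = {b, c, g, h}  B3 = {a, b, c, g}  B4 = {b, c, e, g}  B5 = {b, c, d, g}
Tree: B1–B2, B2–B3, B3–B4, B4–B5
Each bag holds 4 vertices, so the decomposition has width 3, which upper-bounds the treewidth. For the lower bound: the 4 vertex sets {c,f}, {b,h}, {g}, {a} are disjoint, each induces a connected subgraph, and every pair is joined by at least one edge of G. Contracting each set to a single vertex therefore yields K_{4} as a minor, and since treewidth is minor-monotone, tw(G) ≥ tw(K_{4}) = 3. Hence tw(G) = 3 exactly.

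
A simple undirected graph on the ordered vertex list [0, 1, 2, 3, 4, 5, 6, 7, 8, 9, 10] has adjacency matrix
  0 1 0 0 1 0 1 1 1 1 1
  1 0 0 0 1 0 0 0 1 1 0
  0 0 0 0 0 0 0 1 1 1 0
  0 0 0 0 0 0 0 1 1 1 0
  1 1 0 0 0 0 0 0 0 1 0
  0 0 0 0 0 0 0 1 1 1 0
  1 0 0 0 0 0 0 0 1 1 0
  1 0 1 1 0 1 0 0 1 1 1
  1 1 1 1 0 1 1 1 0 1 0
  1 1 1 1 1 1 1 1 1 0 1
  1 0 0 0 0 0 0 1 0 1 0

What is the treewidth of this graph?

3

A width-3 tree decomposition is:
Bags: B1 = {0, 1, 8, 9}  B2 = {0, 6, 8, 9}  B3 = {0, 1, 4, 9}  B4 = {0, 7, 8, 9}  B5 = {2, 7, 8, 9}  B6 = {0, 7, 9, 10}  B7 = {3, 7, 8, 9}  B8 = {5, 7, 8, 9}
Tree: B1–B2, B1–B3, B2–B4, B4–B5, B4–B6, B5–B7, B5–B8
The largest bag has 4 vertices, giving width 3; this decomposition certifies tw(G) ≤ 3. On the other hand G contains the 4-clique {0, 1, 8, 9}. A clique must lie in a single bag of any decomposition, so no decomposition can have width below 3. Therefore the treewidth is 3.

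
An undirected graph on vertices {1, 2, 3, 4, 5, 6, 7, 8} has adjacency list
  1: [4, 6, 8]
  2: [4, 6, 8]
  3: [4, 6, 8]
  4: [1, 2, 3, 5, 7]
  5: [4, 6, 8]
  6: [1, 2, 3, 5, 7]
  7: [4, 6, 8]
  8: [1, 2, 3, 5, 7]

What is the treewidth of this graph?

3

A width-3 tree decomposition is:
Bags: B1 = {4, 6, 7, 8}  B2 = {3, 4, 6, 8}  B3 = {1, 4, 6, 8}  B4 = {2, 4, 6, 8}  B5 = {4, 5, 6, 8}
Tree: B1–B2, B2–B3, B3–B4, B4–B5
Each bag holds 4 vertices, so the decomposition has width 3, which upper-bounds the treewidth. For the lower bound: the 4 vertex sets {4,7}, {3,6}, {8}, {1} are disjoint, each induces a connected subgraph, and every pair is joined by at least one edge of G. Contracting each set to a single vertex therefore yields K_{4} as a minor, and since treewidth is minor-monotone, tw(G) ≥ tw(K_{4}) = 3. The upper and lower bounds meet at 3, so that is the treewidth.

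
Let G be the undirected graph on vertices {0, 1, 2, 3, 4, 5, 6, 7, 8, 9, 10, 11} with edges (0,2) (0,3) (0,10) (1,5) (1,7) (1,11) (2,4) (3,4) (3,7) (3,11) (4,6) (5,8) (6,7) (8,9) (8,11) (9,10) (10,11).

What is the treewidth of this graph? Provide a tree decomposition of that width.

Treewidth 3.
One such decomposition:
Bags: B1 = {0, 2, 4, 6}  B2 = {0, 3, 4, 6}  B3 = {0, 3, 6, 7}  B4 = {0, 3, 7, 10}  B5 = {3, 7, 10, 11}  B6 = {1, 7, 10, 11}  B7 = {1, 9, 10, 11}  B8 = {1, 8, 9, 11}  B9 = {1, 5, 8, 9}
Tree: B1–B2, B2–B3, B3–B4, B4–B5, B5–B6, B6–B7, B7–B8, B8–B9

The largest bag has 4 vertices, giving width 3; this decomposition certifies tw(G) ≤ 3. For the lower bound: the 4 vertex sets {2,4,6}, {0}, {3}, {1,7,10,11} are disjoint, each induces a connected subgraph, and every pair is joined by at least one edge of G. Contracting each set to a single vertex therefore yields K_{4} as a minor, and since treewidth is minor-monotone, tw(G) ≥ tw(K_{4}) = 3. Combining the bounds, tw(G) = 3.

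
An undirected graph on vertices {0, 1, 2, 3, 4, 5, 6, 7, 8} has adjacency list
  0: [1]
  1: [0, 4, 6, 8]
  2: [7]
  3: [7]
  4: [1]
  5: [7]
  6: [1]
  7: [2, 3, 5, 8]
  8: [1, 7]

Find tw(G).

1

A width-1 tree decomposition is:
Bags: B1 = {7, 8}  B2 = {1, 8}  B3 = {3, 7}  B4 = {0, 1}  B5 = {5, 7}  B6 = {1, 4}  B7 = {2, 7}  B8 = {1, 6}
Tree: B1–B2, B1–B3, B2–B4, B3–B5, B2–B6, B3–B7, B2–B8
The largest bag has 2 vertices, giving width 1; this decomposition certifies tw(G) ≤ 1. Since G has at least one edge (e.g. 8–7), it is not an edgeless graph, so tw(G) ≥ 1. Therefore the treewidth is 1.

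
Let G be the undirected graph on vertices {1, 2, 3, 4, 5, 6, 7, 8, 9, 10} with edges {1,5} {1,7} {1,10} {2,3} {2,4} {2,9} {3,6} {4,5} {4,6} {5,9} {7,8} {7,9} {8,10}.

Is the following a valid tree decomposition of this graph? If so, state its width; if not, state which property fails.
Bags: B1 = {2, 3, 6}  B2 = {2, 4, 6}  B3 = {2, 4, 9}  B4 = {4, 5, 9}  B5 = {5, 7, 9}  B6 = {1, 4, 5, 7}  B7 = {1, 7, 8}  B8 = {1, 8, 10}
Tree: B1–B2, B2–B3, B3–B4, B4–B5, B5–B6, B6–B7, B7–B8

No — bags containing vertex 4 are not connected in the tree.

A tree decomposition must satisfy three properties: every vertex lies in some bag; for every edge, both endpoints lie together in some bag; and for every vertex, the bags containing it form a connected subtree. Here bags containing vertex 4 are not connected in the tree, so the decomposition is invalid.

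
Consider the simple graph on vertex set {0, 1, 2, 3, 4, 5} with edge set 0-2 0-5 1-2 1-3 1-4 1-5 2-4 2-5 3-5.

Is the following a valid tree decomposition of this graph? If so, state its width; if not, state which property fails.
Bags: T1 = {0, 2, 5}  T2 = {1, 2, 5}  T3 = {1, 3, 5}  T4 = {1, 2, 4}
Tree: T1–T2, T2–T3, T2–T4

Vertex coverage: the bags together contain {0, 1, 2, 3, 4, 5}, the full vertex set. Edge coverage: each edge of G has both endpoints in at least one bag. Running intersection: for every vertex, the bags containing it form a connected subtree. All three properties hold, so this is a valid tree decomposition of width max|bag| − 1 = 2, and hence tw(G) ≤ 2.

Yes; width 2.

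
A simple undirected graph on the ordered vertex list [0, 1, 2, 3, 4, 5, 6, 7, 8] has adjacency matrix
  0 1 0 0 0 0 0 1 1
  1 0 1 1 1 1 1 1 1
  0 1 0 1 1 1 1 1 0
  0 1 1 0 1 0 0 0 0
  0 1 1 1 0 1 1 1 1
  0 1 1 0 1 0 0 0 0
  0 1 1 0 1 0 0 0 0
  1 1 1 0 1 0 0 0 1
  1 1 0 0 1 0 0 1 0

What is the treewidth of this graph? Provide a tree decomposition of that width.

Treewidth 3.
One optimal decomposition is:
Bags: B1 = {1, 2, 3, 4}  B2 = {1, 2, 4, 7}  B3 = {1, 4, 7, 8}  B4 = {1, 2, 4, 5}  B5 = {0, 1, 7, 8}  B6 = {1, 2, 4, 6}
Tree: B1–B2, B2–B3, B1–B4, B3–B5, B1–B6

Each bag holds 4 vertices, so the decomposition has width 3, which upper-bounds the treewidth. On the other hand G contains the 4-clique {0, 1, 7, 8}. A clique must lie in a single bag of any decomposition, so no decomposition can have width below 3. The upper and lower bounds meet at 3, so that is the treewidth.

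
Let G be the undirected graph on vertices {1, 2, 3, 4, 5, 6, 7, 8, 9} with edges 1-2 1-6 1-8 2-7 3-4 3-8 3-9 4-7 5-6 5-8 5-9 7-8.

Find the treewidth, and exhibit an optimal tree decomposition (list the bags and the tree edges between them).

Treewidth 3.
Bags: B1 = {1, 2, 5, 6}  B2 = {1, 2, 5, 8}  B3 = {2, 5, 7, 8}  B4 = {5, 7, 8, 9}  B5 = {3, 7, 8, 9}  B6 = {3, 4, 7, 9}
Tree: B1–B2, B2–B3, B3–B4, B4–B5, B5–B6

Every bag has size at most 4, so the width is 4 − 1 = 3 and tw(G) ≤ 3. For the lower bound: the 4 vertex sets {1,2,6}, {5}, {8}, {3,4,7,9} are disjoint, each induces a connected subgraph, and every pair is joined by at least one edge of G. Contracting each set to a single vertex therefore yields K_{4} as a minor, and since treewidth is minor-monotone, tw(G) ≥ tw(K_{4}) = 3. Combining the bounds, tw(G) = 3.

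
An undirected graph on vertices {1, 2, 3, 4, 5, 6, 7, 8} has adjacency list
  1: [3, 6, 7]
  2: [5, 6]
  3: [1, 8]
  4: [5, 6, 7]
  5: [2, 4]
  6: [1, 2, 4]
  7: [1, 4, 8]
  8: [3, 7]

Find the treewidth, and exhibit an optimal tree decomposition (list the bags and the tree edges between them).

Treewidth 2.
Bags: B1 = {2, 4, 5}  B2 = {2, 4, 6}  B3 = {4, 6, 7}  B4 = {1, 6, 7}  B5 = {1, 7, 8}  B6 = {1, 3, 8}
Tree: B1–B2, B2–B3, B3–B4, B4–B5, B5–B6

Every bag has size at most 3, so the width is 3 − 1 = 2 and tw(G) ≤ 2. For the lower bound, G contains the cycle 5–2–6–4–5, so G is not a forest; only forests have treewidth ≤ 1, hence tw(G) ≥ 2. The upper and lower bounds meet at 2, so that is the treewidth.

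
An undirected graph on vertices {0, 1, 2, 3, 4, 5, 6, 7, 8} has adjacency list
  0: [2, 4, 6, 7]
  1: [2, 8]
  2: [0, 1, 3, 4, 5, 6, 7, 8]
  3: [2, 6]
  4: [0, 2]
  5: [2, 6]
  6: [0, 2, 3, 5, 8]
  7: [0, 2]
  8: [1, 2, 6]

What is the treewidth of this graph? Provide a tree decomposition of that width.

The largest bag has 3 vertices, giving width 2; this decomposition certifies tw(G) ≤ 2. Conversely, {1, 2, 8} is a clique of size 3, and the vertices of any clique must share a bag in every tree decomposition; so some bag has ≥ 3 vertices and tw(G) ≥ 2. Therefore the treewidth is 2.

Treewidth 2.
One such decomposition:
Bags: B1 = {0, 2, 6}  B2 = {2, 6, 8}  B3 = {2, 5, 6}  B4 = {1, 2, 8}  B5 = {0, 2, 7}  B6 = {0, 2, 4}  B7 = {2, 3, 6}
Tree: B1–B2, B2–B3, B2–B4, B1–B5, B1–B6, B3–B7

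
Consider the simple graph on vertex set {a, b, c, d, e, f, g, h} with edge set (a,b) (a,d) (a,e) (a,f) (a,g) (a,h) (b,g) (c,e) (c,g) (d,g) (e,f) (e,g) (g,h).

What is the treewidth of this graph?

2

A width-2 tree decomposition is:
Bags: B1 = {a, e, f}  B2 = {a, e, g}  B3 = {c, e, g}  B4 = {a, d, g}  B5 = {a, b, g}  B6 = {a, g, h}
Tree: B1–B2, B2–B3, B2–B4, B4–B5, B5–B6
Every bag has size at most 3, so the width is 3 − 1 = 2 and tw(G) ≤ 2. On the other hand G contains the 3-clique {c, e, g}. A clique must lie in a single bag of any decomposition, so no decomposition can have width below 2. Therefore the treewidth is 2.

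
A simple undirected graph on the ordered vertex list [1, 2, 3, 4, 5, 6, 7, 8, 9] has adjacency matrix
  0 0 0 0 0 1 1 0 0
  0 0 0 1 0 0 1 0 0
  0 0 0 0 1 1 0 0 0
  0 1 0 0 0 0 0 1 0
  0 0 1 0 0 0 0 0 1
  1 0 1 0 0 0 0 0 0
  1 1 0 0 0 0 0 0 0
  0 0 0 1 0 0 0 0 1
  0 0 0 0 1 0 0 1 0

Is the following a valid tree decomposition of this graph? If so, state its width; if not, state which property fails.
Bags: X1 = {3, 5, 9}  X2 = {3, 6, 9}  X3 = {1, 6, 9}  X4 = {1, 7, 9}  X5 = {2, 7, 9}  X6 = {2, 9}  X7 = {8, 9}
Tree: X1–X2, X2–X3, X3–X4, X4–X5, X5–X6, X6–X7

No — vertex 4 appears in no bag.

A tree decomposition must satisfy three properties: every vertex lies in some bag; for every edge, both endpoints lie together in some bag; and for every vertex, the bags containing it form a connected subtree. Here vertex 4 appears in no bag, so the decomposition is invalid.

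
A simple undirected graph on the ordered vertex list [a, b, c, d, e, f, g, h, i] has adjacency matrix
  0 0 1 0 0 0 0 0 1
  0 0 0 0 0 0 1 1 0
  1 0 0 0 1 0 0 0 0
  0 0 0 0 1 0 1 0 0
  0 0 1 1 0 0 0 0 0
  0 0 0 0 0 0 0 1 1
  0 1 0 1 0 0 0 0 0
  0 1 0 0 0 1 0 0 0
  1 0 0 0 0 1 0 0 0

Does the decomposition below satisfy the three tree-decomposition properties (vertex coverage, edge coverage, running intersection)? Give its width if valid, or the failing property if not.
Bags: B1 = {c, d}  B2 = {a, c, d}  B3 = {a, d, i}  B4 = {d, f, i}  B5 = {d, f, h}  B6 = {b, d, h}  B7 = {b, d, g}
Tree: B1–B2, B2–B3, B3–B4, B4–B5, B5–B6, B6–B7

No — vertex e appears in no bag.

A tree decomposition must satisfy three properties: every vertex lies in some bag; for every edge, both endpoints lie together in some bag; and for every vertex, the bags containing it form a connected subtree. Here vertex e appears in no bag, so the decomposition is invalid.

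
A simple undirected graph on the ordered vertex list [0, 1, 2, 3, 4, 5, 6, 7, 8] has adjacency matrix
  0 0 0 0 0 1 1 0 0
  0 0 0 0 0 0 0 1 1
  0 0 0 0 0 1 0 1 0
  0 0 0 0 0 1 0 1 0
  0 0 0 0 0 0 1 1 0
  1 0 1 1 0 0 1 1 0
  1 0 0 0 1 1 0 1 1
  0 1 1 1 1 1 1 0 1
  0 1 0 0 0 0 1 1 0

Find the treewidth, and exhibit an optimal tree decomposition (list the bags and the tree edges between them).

Treewidth 2.
Bags: B1 = {5, 6, 7}  B2 = {0, 5, 6}  B3 = {4, 6, 7}  B4 = {2, 5, 7}  B5 = {6, 7, 8}  B6 = {3, 5, 7}  B7 = {1, 7, 8}
Tree: B1–B2, B1–B3, B1–B4, B3–B5, B1–B6, B5–B7

Each bag holds 3 vertices, so the decomposition has width 2, which upper-bounds the treewidth. Conversely, {0, 5, 6} is a clique of size 3, and the vertices of any clique must share a bag in every tree decomposition; so some bag has ≥ 3 vertices and tw(G) ≥ 2. The upper and lower bounds meet at 2, so that is the treewidth.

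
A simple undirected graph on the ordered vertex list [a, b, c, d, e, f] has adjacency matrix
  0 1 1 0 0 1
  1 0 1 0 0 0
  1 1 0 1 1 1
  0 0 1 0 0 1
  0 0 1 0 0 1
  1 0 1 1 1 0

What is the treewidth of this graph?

2

A width-2 tree decomposition is:
Bags: B1 = {a, c, f}  B2 = {c, d, f}  B3 = {a, b, c}  B4 = {c, e, f}
Tree: B1–B2, B1–B3, B2–B4
Every bag has size at most 3, so the width is 3 − 1 = 2 and tw(G) ≤ 2. For the lower bound, the 3 vertices {c, d, f} are pairwise adjacent, and any tree decomposition puts a clique entirely inside one bag — forcing width ≥ 2. The upper and lower bounds meet at 2, so that is the treewidth.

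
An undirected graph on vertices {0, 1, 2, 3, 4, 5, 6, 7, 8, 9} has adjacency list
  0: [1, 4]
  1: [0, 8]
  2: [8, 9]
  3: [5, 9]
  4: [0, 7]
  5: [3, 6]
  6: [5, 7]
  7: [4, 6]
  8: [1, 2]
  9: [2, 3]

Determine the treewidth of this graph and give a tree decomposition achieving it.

Every bag has size at most 3, so the width is 3 − 1 = 2 and tw(G) ≤ 2. The edges 0–4–7–6–5–3–9–2–8–1–0 form a cycle, so G is not a tree and its treewidth is at least 2. Hence tw(G) = 2 exactly.

Treewidth 2.
One optimal decomposition is:
Bags: B1 = {0, 4, 7}  B2 = {0, 6, 7}  B3 = {0, 5, 6}  B4 = {0, 3, 5}  B5 = {0, 3, 9}  B6 = {0, 2, 9}  B7 = {0, 2, 8}  B8 = {0, 1, 8}
Tree: B1–B2, B2–B3, B3–B4, B4–B5, B5–B6, B6–B7, B7–B8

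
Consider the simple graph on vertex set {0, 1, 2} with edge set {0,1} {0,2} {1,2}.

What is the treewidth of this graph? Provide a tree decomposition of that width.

Treewidth 2.
Bags: B1 = {0, 1, 2}
Tree: (single bag)

A single bag containing all 3 vertices is trivially a valid decomposition of width 2. On the other hand G contains the 3-clique {0, 1, 2}. A clique must lie in a single bag of any decomposition, so no decomposition can have width below 2. The upper and lower bounds meet at 2, so that is the treewidth.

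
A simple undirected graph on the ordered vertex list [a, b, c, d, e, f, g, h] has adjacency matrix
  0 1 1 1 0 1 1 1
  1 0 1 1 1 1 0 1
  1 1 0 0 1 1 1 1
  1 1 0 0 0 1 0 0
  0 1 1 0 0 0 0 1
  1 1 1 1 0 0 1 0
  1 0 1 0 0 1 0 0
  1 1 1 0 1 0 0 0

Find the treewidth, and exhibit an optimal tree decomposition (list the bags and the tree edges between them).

Treewidth 3.
One optimal decomposition is:
Bags: B1 = {b, c, e, h}  B2 = {a, b, c, h}  B3 = {a, b, c, f}  B4 = {a, b, d, f}  B5 = {a, c, f, g}
Tree: B1–B2, B2–B3, B3–B4, B3–B5

The largest bag has 4 vertices, giving width 3; this decomposition certifies tw(G) ≤ 3. Conversely, {a, c, f, g} is a clique of size 4, and the vertices of any clique must share a bag in every tree decomposition; so some bag has ≥ 4 vertices and tw(G) ≥ 3. The upper and lower bounds meet at 3, so that is the treewidth.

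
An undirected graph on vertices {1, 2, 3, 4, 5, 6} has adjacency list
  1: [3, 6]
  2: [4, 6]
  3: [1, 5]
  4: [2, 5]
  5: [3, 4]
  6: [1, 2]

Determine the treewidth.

A width-2 tree decomposition is:
Bags: B1 = {3, 4, 5}  B2 = {2, 3, 4}  B3 = {2, 3, 6}  B4 = {1, 3, 6}
Tree: B1–B2, B2–B3, B3–B4
The largest bag has 3 vertices, giving width 2; this decomposition certifies tw(G) ≤ 2. For the lower bound, G contains the cycle 3–5–4–2–6–1–3, so G is not a forest; only forests have treewidth ≤ 1, hence tw(G) ≥ 2. Therefore the treewidth is 2.

2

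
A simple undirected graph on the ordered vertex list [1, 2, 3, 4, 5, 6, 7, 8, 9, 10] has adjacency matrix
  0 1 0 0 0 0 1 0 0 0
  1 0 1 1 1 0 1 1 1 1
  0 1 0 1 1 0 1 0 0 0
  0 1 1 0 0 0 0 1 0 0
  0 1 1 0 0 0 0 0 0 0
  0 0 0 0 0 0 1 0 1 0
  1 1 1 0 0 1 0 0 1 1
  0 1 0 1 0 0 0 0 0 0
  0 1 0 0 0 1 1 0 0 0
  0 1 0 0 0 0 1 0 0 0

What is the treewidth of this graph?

A width-2 tree decomposition is:
Bags: B1 = {2, 7, 9}  B2 = {2, 3, 7}  B3 = {2, 7, 10}  B4 = {6, 7, 9}  B5 = {1, 2, 7}  B6 = {2, 3, 4}  B7 = {2, 3, 5}  B8 = {2, 4, 8}
Tree: B1–B2, B1–B3, B1–B4, B3–B5, B2–B6, B2–B7, B6–B8
Each bag holds 3 vertices, so the decomposition has width 2, which upper-bounds the treewidth. On the other hand G contains the 3-clique {2, 4, 8}. A clique must lie in a single bag of any decomposition, so no decomposition can have width below 2. The upper and lower bounds meet at 2, so that is the treewidth.

2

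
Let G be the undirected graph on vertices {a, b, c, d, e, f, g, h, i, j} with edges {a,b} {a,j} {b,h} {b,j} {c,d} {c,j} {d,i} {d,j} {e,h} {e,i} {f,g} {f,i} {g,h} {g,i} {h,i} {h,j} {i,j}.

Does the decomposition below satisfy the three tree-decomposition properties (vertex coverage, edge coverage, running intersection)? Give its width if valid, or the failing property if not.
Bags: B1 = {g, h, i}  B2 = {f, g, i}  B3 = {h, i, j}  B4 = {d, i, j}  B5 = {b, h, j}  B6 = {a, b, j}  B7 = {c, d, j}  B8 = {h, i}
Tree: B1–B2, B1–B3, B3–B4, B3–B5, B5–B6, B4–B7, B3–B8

A tree decomposition must satisfy three properties: every vertex lies in some bag; for every edge, both endpoints lie together in some bag; and for every vertex, the bags containing it form a connected subtree. Here vertex e appears in no bag, so the decomposition is invalid.

No — vertex e appears in no bag.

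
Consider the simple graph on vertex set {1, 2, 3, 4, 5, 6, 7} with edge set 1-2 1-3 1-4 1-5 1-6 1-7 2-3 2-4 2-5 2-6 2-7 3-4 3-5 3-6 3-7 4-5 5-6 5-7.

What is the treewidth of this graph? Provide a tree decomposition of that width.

The largest bag has 5 vertices, giving width 4; this decomposition certifies tw(G) ≤ 4. For the lower bound, the 5 vertices {1, 2, 3, 4, 5} are pairwise adjacent, and any tree decomposition puts a clique entirely inside one bag — forcing width ≥ 4. Hence tw(G) = 4 exactly.

Treewidth 4.
One such decomposition:
Bags: B1 = {1, 2, 3, 5, 7}  B2 = {1, 2, 3, 5, 6}  B3 = {1, 2, 3, 4, 5}
Tree: B1–B2, B1–B3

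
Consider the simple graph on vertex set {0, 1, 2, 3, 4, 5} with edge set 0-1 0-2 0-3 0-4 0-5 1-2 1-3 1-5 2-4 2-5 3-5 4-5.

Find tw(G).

A width-3 tree decomposition is:
Bags: B1 = {0, 1, 3, 5}  B2 = {0, 1, 2, 5}  B3 = {0, 2, 4, 5}
Tree: B1–B2, B2–B3
Each bag holds 4 vertices, so the decomposition has width 3, which upper-bounds the treewidth. For the lower bound, the 4 vertices {0, 1, 2, 5} are pairwise adjacent, and any tree decomposition puts a clique entirely inside one bag — forcing width ≥ 3. Hence tw(G) = 3 exactly.

3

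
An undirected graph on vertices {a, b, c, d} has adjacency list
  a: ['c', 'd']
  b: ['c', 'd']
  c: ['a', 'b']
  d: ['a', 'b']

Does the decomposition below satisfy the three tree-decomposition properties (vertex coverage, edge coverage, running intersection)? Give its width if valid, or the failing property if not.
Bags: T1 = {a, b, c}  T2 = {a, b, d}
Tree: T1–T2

Vertex coverage: the bags together contain {a, b, c, d}, the full vertex set. Edge coverage: each edge of G has both endpoints in at least one bag. Running intersection: for every vertex, the bags containing it form a connected subtree. All three properties hold, so this is a valid tree decomposition of width max|bag| − 1 = 2, and hence tw(G) ≤ 2.

Yes; width 2.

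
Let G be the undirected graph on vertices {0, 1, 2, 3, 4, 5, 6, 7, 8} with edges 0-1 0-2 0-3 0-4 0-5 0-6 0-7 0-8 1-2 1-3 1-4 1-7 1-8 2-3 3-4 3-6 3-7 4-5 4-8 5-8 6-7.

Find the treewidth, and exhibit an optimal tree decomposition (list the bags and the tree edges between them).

The largest bag has 4 vertices, giving width 3; this decomposition certifies tw(G) ≤ 3. On the other hand G contains the 4-clique {0, 1, 4, 8}. A clique must lie in a single bag of any decomposition, so no decomposition can have width below 3. Combining the bounds, tw(G) = 3.

Treewidth 3.
One optimal decomposition is:
Bags: B1 = {0, 1, 3, 4}  B2 = {0, 1, 3, 7}  B3 = {0, 1, 4, 8}  B4 = {0, 1, 2, 3}  B5 = {0, 3, 6, 7}  B6 = {0, 4, 5, 8}
Tree: B1–B2, B1–B3, B2–B4, B2–B5, B3–B6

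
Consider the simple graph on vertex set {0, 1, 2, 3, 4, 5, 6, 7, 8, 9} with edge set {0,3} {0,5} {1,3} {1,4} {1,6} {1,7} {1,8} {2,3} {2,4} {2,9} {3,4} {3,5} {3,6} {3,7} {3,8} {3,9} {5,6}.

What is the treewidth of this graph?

A width-2 tree decomposition is:
Bags: B1 = {1, 3, 6}  B2 = {3, 5, 6}  B3 = {1, 3, 4}  B4 = {2, 3, 4}  B5 = {2, 3, 9}  B6 = {1, 3, 7}  B7 = {0, 3, 5}  B8 = {1, 3, 8}
Tree: B1–B2, B1–B3, B3–B4, B4–B5, B1–B6, B2–B7, B1–B8
Each bag holds 3 vertices, so the decomposition has width 2, which upper-bounds the treewidth. Conversely, {0, 3, 5} is a clique of size 3, and the vertices of any clique must share a bag in every tree decomposition; so some bag has ≥ 3 vertices and tw(G) ≥ 2. Combining the bounds, tw(G) = 2.

2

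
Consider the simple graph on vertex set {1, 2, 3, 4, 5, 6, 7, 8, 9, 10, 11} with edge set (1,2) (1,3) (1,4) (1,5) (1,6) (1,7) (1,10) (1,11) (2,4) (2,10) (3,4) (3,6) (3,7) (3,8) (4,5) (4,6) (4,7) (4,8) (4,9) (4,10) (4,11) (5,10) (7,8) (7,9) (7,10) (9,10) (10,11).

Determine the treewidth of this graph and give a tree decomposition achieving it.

Treewidth 3.
Bags: B1 = {1, 3, 4, 7}  B2 = {1, 4, 7, 10}  B3 = {1, 2, 4, 10}  B4 = {1, 3, 4, 6}  B5 = {1, 4, 10, 11}  B6 = {1, 4, 5, 10}  B7 = {3, 4, 7, 8}  B8 = {4, 7, 9, 10}
Tree: B1–B2, B2–B3, B1–B4, B2–B5, B5–B6, B1–B7, B2–B8

Each bag holds 4 vertices, so the decomposition has width 3, which upper-bounds the treewidth. Conversely, {3, 4, 7, 8} is a clique of size 4, and the vertices of any clique must share a bag in every tree decomposition; so some bag has ≥ 4 vertices and tw(G) ≥ 3. Hence tw(G) = 3 exactly.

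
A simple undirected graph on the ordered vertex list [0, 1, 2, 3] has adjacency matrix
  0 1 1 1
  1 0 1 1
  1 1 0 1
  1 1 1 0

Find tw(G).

A width-3 tree decomposition is:
Bags: B1 = {0, 1, 2, 3}
Tree: (single bag)
With just one bag of size 4, the width is 4 − 1 = 3, so tw(G) ≤ 3. On the other hand G contains the 4-clique {0, 1, 2, 3}. A clique must lie in a single bag of any decomposition, so no decomposition can have width below 3. Hence tw(G) = 3 exactly.

3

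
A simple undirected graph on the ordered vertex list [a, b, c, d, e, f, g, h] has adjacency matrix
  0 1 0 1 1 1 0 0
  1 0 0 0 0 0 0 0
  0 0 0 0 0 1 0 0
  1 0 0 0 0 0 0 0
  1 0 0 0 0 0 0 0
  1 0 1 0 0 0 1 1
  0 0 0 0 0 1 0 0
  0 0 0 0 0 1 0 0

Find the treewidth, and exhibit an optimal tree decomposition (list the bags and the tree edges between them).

Treewidth 1.
One optimal decomposition is:
Bags: B1 = {a, b}  B2 = {a, d}  B3 = {a, f}  B4 = {f, g}  B5 = {a, e}  B6 = {c, f}  B7 = {f, h}
Tree: B1–B2, B2–B3, B3–B4, B3–B5, B4–B6, B6–B7

The largest bag has 2 vertices, giving width 1; this decomposition certifies tw(G) ≤ 1. Any graph with an edge has treewidth ≥ 1, and G has the edge b–a. The upper and lower bounds meet at 1, so that is the treewidth.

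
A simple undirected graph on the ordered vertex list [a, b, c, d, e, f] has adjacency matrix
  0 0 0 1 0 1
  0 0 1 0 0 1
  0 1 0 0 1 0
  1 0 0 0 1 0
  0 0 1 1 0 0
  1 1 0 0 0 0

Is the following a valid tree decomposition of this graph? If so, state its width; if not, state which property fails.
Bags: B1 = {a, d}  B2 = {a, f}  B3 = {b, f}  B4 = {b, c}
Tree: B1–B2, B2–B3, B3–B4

A tree decomposition must satisfy three properties: every vertex lies in some bag; for every edge, both endpoints lie together in some bag; and for every vertex, the bags containing it form a connected subtree. Here vertex e appears in no bag, so the decomposition is invalid.

No — vertex e appears in no bag.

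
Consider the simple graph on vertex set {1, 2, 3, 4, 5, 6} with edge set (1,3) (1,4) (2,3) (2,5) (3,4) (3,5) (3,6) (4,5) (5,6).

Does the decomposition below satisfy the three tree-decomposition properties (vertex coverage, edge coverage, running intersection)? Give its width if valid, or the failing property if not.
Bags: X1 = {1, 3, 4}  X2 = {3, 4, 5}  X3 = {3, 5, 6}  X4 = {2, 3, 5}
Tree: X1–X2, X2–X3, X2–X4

Vertex coverage: the bags together contain {1, 2, 3, 4, 5, 6}, the full vertex set. Edge coverage: each edge of G has both endpoints in at least one bag. Running intersection: for every vertex, the bags containing it form a connected subtree. All three properties hold, so this is a valid tree decomposition of width max|bag| − 1 = 2, and hence tw(G) ≤ 2.

Yes; width 2.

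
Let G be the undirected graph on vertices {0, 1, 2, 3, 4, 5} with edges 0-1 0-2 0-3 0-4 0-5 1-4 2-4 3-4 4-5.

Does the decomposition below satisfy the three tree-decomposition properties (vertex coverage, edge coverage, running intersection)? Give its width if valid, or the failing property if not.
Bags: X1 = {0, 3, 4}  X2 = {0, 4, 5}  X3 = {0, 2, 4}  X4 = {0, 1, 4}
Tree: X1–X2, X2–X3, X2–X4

Yes; width 2.

Vertex coverage: the bags together contain {0, 1, 2, 3, 4, 5}, the full vertex set. Edge coverage: each edge of G has both endpoints in at least one bag. Running intersection: for every vertex, the bags containing it form a connected subtree. All three properties hold, so this is a valid tree decomposition of width max|bag| − 1 = 2, and hence tw(G) ≤ 2.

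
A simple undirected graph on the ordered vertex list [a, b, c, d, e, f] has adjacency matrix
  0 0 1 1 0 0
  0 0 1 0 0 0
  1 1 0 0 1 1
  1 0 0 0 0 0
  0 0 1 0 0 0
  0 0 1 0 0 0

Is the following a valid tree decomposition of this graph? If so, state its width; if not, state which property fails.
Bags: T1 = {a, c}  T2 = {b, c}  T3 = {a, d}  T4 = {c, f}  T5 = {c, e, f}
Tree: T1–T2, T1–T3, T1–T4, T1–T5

No — bags containing vertex f are not connected in the tree.

A tree decomposition must satisfy three properties: every vertex lies in some bag; for every edge, both endpoints lie together in some bag; and for every vertex, the bags containing it form a connected subtree. Here bags containing vertex f are not connected in the tree, so the decomposition is invalid.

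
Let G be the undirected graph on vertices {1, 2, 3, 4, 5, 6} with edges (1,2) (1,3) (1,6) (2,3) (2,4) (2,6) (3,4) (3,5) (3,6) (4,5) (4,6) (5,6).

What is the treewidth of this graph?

A width-3 tree decomposition is:
Bags: B1 = {2, 3, 4, 6}  B2 = {3, 4, 5, 6}  B3 = {1, 2, 3, 6}
Tree: B1–B2, B1–B3
Each bag holds 4 vertices, so the decomposition has width 3, which upper-bounds the treewidth. For the lower bound, the 4 vertices {1, 2, 3, 6} are pairwise adjacent, and any tree decomposition puts a clique entirely inside one bag — forcing width ≥ 3. Therefore the treewidth is 3.

3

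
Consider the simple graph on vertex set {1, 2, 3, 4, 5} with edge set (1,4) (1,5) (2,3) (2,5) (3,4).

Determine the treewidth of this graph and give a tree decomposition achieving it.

Treewidth 2.
Bags: B1 = {1, 2, 5}  B2 = {1, 2, 3}  B3 = {1, 3, 4}
Tree: B1–B2, B2–B3

Each bag holds 3 vertices, so the decomposition has width 2, which upper-bounds the treewidth. Since 1–5–2–3–4–1 is a cycle in G, G is not acyclic. Forests are exactly the graphs of treewidth ≤ 1, so tw(G) ≥ 2. Therefore the treewidth is 2.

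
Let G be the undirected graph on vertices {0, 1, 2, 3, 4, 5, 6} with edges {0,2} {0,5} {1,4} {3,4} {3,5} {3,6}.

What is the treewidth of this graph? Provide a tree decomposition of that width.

Treewidth 1.
Bags: B1 = {3, 6}  B2 = {3, 4}  B3 = {3, 5}  B4 = {1, 4}  B5 = {0, 5}  B6 = {0, 2}
Tree: B1–B2, B1–B3, B2–B4, B3–B5, B5–B6

Each bag holds 2 vertices, so the decomposition has width 1, which upper-bounds the treewidth. Any graph with an edge has treewidth ≥ 1, and G has the edge 6–3. Therefore the treewidth is 1.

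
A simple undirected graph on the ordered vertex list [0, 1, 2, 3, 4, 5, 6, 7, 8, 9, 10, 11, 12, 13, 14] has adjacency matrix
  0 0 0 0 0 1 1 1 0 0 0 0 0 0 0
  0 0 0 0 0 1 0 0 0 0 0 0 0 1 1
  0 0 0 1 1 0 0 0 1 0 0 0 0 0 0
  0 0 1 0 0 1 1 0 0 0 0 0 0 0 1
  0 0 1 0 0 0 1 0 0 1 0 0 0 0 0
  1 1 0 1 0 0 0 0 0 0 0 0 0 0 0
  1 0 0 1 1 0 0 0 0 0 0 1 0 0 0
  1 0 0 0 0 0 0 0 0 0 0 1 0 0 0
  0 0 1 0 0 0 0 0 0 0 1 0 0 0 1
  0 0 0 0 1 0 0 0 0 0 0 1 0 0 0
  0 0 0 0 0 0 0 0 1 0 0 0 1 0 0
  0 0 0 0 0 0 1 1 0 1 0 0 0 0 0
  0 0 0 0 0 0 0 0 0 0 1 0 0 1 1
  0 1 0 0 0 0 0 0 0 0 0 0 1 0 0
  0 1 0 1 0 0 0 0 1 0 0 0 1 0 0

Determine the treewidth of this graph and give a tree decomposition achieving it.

Every bag has size at most 4, so the width is 4 − 1 = 3 and tw(G) ≤ 3. For the lower bound: the 4 vertex sets {7,9,11}, {4}, {6}, {0,2,3,5} are disjoint, each induces a connected subgraph, and every pair is joined by at least one edge of G. Contracting each set to a single vertex therefore yields K_{4} as a minor, and since treewidth is minor-monotone, tw(G) ≥ tw(K_{4}) = 3. Hence tw(G) = 3 exactly.

Treewidth 3.
Bags: B1 = {4, 7, 9, 11}  B2 = {4, 6, 7, 11}  B3 = {0, 4, 6, 7}  B4 = {0, 2, 4, 6}  B5 = {0, 2, 3, 6}  B6 = {0, 2, 3, 5}  B7 = {2, 3, 5, 8}  B8 = {3, 5, 8, 14}  B9 = {1, 5, 8, 14}  B10 = {1, 8, 10, 14}  B11 = {1, 10, 12, 14}  B12 = {1, 10, 12, 13}
Tree: B1–B2, B2–B3, B3–B4, B4–B5, B5–B6, B6–B7, B7–B8, B8–B9, B9–B10, B10–B11, B11–B12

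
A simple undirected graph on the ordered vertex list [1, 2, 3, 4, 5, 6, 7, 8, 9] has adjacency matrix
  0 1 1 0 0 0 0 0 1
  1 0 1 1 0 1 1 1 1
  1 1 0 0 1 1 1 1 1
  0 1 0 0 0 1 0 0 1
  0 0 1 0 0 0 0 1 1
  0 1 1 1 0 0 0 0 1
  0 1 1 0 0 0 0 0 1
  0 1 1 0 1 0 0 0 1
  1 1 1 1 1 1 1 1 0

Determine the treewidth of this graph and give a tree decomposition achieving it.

Treewidth 3.
One optimal decomposition is:
Bags: B1 = {2, 4, 6, 9}  B2 = {2, 3, 6, 9}  B3 = {2, 3, 8, 9}  B4 = {1, 2, 3, 9}  B5 = {2, 3, 7, 9}  B6 = {3, 5, 8, 9}
Tree: B1–B2, B2–B3, B3–B4, B3–B5, B3–B6

Every bag has size at most 4, so the width is 4 − 1 = 3 and tw(G) ≤ 3. For the lower bound, the 4 vertices {2, 3, 8, 9} are pairwise adjacent, and any tree decomposition puts a clique entirely inside one bag — forcing width ≥ 3. Combining the bounds, tw(G) = 3.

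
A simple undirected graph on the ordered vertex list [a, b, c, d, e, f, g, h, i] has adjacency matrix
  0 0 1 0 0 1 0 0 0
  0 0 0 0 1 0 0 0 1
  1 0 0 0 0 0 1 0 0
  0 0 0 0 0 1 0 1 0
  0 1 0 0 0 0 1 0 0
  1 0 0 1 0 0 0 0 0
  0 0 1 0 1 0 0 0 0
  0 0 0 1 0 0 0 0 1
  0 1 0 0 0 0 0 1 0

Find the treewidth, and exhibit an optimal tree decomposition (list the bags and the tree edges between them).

Treewidth 2.
One optimal decomposition is:
Bags: B1 = {c, e, g}  B2 = {b, c, e}  B3 = {b, c, i}  B4 = {c, h, i}  B5 = {c, d, h}  B6 = {c, d, f}  B7 = {a, c, f}
Tree: B1–B2, B2–B3, B3–B4, B4–B5, B5–B6, B6–B7

Each bag holds 3 vertices, so the decomposition has width 2, which upper-bounds the treewidth. The edges c–g–e–b–i–h–d–f–a–c form a cycle, so G is not a tree and its treewidth is at least 2. Hence tw(G) = 2 exactly.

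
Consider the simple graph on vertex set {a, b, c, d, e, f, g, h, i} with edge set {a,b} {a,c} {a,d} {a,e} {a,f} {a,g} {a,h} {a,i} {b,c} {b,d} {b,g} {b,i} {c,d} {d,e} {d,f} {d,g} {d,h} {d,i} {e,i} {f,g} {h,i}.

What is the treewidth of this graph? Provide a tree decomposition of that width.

Every bag has size at most 4, so the width is 4 − 1 = 3 and tw(G) ≤ 3. Conversely, {a, d, e, i} is a clique of size 4, and the vertices of any clique must share a bag in every tree decomposition; so some bag has ≥ 4 vertices and tw(G) ≥ 3. Combining the bounds, tw(G) = 3.

Treewidth 3.
One such decomposition:
Bags: B1 = {a, b, d, g}  B2 = {a, d, f, g}  B3 = {a, b, d, i}  B4 = {a, b, c, d}  B5 = {a, d, h, i}  B6 = {a, d, e, i}
Tree: B1–B2, B1–B3, B3–B4, B3–B5, B5–B6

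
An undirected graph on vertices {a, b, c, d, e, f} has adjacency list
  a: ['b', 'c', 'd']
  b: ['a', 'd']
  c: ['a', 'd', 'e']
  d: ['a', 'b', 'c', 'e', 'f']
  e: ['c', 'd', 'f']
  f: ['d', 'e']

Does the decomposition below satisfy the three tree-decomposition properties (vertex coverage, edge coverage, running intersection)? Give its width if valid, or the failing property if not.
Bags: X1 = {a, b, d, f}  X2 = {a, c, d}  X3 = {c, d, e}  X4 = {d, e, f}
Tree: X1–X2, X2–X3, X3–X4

No — bags containing vertex f are not connected in the tree.

A tree decomposition must satisfy three properties: every vertex lies in some bag; for every edge, both endpoints lie together in some bag; and for every vertex, the bags containing it form a connected subtree. Here bags containing vertex f are not connected in the tree, so the decomposition is invalid.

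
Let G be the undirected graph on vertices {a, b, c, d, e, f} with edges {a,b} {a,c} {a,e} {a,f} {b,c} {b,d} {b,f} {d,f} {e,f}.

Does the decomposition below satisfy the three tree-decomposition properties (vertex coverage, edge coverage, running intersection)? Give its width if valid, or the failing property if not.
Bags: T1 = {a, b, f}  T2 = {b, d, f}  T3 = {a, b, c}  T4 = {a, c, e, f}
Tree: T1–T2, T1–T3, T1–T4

No — bags containing vertex c are not connected in the tree.

A tree decomposition must satisfy three properties: every vertex lies in some bag; for every edge, both endpoints lie together in some bag; and for every vertex, the bags containing it form a connected subtree. Here bags containing vertex c are not connected in the tree, so the decomposition is invalid.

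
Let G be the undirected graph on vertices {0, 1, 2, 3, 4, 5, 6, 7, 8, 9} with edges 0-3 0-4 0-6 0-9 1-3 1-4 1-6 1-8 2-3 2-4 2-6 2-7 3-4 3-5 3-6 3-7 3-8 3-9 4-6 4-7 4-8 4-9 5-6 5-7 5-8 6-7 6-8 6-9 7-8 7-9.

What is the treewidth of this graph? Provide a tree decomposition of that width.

Every bag has size at most 5, so the width is 5 − 1 = 4 and tw(G) ≤ 4. Conversely, {0, 3, 4, 6, 9} is a clique of size 5, and the vertices of any clique must share a bag in every tree decomposition; so some bag has ≥ 5 vertices and tw(G) ≥ 4. Combining the bounds, tw(G) = 4.

Treewidth 4.
Bags: B1 = {3, 4, 6, 7, 9}  B2 = {0, 3, 4, 6, 9}  B3 = {3, 4, 6, 7, 8}  B4 = {1, 3, 4, 6, 8}  B5 = {3, 5, 6, 7, 8}  B6 = {2, 3, 4, 6, 7}
Tree: B1–B2, B1–B3, B3–B4, B3–B5, B3–B6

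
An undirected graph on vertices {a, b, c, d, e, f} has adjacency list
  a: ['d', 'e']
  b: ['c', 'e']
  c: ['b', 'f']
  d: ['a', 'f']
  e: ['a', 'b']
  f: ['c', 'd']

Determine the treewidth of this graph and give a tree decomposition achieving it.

Treewidth 2.
One such decomposition:
Bags: B1 = {a, d, f}  B2 = {a, c, f}  B3 = {a, b, c}  B4 = {a, b, e}
Tree: B1–B2, B2–B3, B3–B4

Each bag holds 3 vertices, so the decomposition has width 2, which upper-bounds the treewidth. For the lower bound, G contains the cycle a–d–f–c–b–e–a, so G is not a forest; only forests have treewidth ≤ 1, hence tw(G) ≥ 2. The upper and lower bounds meet at 2, so that is the treewidth.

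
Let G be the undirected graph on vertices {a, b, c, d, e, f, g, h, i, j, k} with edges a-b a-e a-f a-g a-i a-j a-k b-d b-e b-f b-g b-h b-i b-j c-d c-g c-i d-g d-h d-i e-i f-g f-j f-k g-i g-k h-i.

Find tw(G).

A width-3 tree decomposition is:
Bags: B1 = {b, d, h, i}  B2 = {b, d, g, i}  B3 = {a, b, g, i}  B4 = {a, b, e, i}  B5 = {c, d, g, i}  B6 = {a, b, f, g}  B7 = {a, b, f, j}  B8 = {a, f, g, k}
Tree: B1–B2, B2–B3, B3–B4, B2–B5, B3–B6, B6–B7, B6–B8
Each bag holds 4 vertices, so the decomposition has width 3, which upper-bounds the treewidth. On the other hand G contains the 4-clique {c, d, g, i}. A clique must lie in a single bag of any decomposition, so no decomposition can have width below 3. Hence tw(G) = 3 exactly.

3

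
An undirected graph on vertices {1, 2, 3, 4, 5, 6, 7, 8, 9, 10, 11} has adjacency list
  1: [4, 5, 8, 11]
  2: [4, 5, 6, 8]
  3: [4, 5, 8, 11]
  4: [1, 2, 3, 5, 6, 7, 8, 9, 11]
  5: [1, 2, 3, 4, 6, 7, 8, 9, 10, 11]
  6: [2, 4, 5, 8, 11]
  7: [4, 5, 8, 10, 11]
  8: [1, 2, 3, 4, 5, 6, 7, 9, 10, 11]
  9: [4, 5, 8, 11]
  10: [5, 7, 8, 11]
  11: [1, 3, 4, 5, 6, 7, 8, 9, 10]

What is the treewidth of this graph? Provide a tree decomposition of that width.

Treewidth 4.
Bags: B1 = {3, 4, 5, 8, 11}  B2 = {4, 5, 6, 8, 11}  B3 = {4, 5, 7, 8, 11}  B4 = {1, 4, 5, 8, 11}  B5 = {4, 5, 8, 9, 11}  B6 = {2, 4, 5, 6, 8}  B7 = {5, 7, 8, 10, 11}
Tree: B1–B2, B1–B3, B1–B4, B1–B5, B2–B6, B3–B7

The largest bag has 5 vertices, giving width 4; this decomposition certifies tw(G) ≤ 4. Conversely, {5, 7, 8, 10, 11} is a clique of size 5, and the vertices of any clique must share a bag in every tree decomposition; so some bag has ≥ 5 vertices and tw(G) ≥ 4. Therefore the treewidth is 4.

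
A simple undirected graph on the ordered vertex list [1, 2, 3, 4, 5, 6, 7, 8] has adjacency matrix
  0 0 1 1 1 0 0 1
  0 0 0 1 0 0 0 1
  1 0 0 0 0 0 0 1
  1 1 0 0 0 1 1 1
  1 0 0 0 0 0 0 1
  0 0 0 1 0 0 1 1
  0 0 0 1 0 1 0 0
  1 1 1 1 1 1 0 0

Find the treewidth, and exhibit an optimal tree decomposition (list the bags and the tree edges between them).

Treewidth 2.
Bags: B1 = {4, 6, 7}  B2 = {4, 6, 8}  B3 = {2, 4, 8}  B4 = {1, 4, 8}  B5 = {1, 5, 8}  B6 = {1, 3, 8}
Tree: B1–B2, B2–B3, B2–B4, B4–B5, B4–B6

Every bag has size at most 3, so the width is 3 − 1 = 2 and tw(G) ≤ 2. For the lower bound, the 3 vertices {1, 3, 8} are pairwise adjacent, and any tree decomposition puts a clique entirely inside one bag — forcing width ≥ 2. Therefore the treewidth is 2.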